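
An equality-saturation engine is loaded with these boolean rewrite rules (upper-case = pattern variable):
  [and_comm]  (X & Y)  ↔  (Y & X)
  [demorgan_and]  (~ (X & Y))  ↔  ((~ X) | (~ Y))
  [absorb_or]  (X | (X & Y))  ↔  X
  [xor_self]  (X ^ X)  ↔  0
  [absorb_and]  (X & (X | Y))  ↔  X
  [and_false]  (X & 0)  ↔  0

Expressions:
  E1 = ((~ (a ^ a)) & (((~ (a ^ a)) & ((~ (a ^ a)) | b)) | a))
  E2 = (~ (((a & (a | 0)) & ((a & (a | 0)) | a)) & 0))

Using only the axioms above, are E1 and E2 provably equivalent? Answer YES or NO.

1. [absorb_and →] ((~ (a ^ a)) & ((~ (a ^ a)) | b))  →  (~ (a ^ a));  E1 = ((~ (a ^ a)) & ((~ (a ^ a)) | a))
2. [absorb_and →] ((~ (a ^ a)) & ((~ (a ^ a)) | a))  →  (~ (a ^ a))
3. [xor_self →] (a ^ a)  →  0;  E1 = (~ 0)
4. [and_false ←] 0  →  (a & 0);  E1 = (~ (a & 0))
5. [absorb_and ←] a  →  (a & (a | 0));  E1 = (~ ((a & (a | 0)) & 0))
6. [absorb_and ←] (a & (a | 0))  →  ((a & (a | 0)) & ((a & (a | 0)) | a));  this is E2

YES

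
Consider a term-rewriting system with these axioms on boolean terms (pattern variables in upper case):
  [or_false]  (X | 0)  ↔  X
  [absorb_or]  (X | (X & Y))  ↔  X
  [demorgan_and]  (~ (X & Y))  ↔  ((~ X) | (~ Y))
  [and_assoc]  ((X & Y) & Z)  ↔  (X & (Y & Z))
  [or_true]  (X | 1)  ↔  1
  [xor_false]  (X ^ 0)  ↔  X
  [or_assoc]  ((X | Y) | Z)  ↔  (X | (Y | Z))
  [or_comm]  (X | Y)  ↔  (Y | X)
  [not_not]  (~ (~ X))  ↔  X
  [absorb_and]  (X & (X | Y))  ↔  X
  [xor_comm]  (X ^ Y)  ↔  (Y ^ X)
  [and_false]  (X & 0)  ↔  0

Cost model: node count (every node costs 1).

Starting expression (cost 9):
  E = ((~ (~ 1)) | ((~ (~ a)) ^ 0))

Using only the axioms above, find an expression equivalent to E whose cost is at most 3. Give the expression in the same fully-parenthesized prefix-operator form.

step 1: not_not (→) rewrites (~ (~ a)) into a, now ((~ (~ 1)) | (a ^ 0))
step 2: not_not (→) rewrites (~ (~ 1)) into 1, now (1 | (a ^ 0))
step 3: xor_false (→) rewrites (a ^ 0) into a, reaching cost 3 (bound 3)

(1 | a)   [cost 3]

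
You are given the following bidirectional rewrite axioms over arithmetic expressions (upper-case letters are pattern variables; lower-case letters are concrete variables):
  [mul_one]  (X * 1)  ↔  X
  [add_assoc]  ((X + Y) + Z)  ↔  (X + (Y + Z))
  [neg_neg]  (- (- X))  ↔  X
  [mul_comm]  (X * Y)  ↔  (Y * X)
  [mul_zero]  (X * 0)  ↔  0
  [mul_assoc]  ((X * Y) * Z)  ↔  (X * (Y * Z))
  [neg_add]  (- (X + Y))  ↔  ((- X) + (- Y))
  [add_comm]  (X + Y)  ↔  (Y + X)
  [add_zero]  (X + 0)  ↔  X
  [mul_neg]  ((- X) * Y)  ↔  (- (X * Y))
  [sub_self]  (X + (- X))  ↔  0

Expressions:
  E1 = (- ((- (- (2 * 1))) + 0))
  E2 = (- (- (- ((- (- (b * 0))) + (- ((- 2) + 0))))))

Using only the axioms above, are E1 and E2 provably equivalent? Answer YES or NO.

(1) (2 * 1)  =[mul_one →]=  2    ⊢ (- ((- (- 2)) + 0))
(2) ((- (- 2)) + 0)  =[add_zero →]=  (- (- 2))    ⊢ (- (- (- 2)))
(3) (- (- 2))  =[neg_neg →]=  2    ⊢ (- 2)
(4) 2  =[add_zero ←]=  (2 + 0)    ⊢ (- (2 + 0))
(5) 0  =[neg_neg ←]=  (- (- 0))    ⊢ (- (2 + (- (- 0))))
(6) 0  =[mul_zero ←]=  (b * 0)    ⊢ (- (2 + (- (- (b * 0)))))
(7) 2  =[neg_neg ←]=  (- (- 2))    ⊢ (- ((- (- 2)) + (- (- (b * 0)))))
(8) ((- (- 2)) + (- (- (b * 0))))  =[add_comm →]=  ((- (- (b * 0))) + (- (- 2)))    ⊢ (- ((- (- (b * 0))) + (- (- 2))))
(9) (- 2)  =[add_zero ←]=  ((- 2) + 0)    ⊢ (- ((- (- (b * 0))) + (- ((- 2) + 0))))
(10) (- ((- (- (b * 0))) + (- ((- 2) + 0))))  =[neg_neg ←]=  (- (- (- ((- (- (b * 0))) + (- ((- 2) + 0))))))    ⊢ E2

YES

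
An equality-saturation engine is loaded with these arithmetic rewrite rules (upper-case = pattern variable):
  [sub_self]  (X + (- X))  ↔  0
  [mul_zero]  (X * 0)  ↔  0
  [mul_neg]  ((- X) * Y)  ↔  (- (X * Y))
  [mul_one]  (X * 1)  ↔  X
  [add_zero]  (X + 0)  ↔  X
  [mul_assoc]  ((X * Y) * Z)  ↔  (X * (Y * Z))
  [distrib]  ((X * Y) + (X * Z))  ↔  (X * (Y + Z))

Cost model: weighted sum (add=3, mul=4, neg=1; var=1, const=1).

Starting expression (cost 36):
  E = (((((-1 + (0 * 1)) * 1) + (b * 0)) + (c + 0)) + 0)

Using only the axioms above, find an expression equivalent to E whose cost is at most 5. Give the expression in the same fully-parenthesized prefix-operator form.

(1) (0 * 1)  =[mul_one →]=  0    ⊢ (((((-1 + 0) * 1) + (b * 0)) + (c + 0)) + 0)
(2) (b * 0)  =[mul_zero →]=  0    ⊢ (((((-1 + 0) * 1) + 0) + (c + 0)) + 0)
(3) (((((-1 + 0) * 1) + 0) + (c + 0)) + 0)  =[add_zero →]=  ((((-1 + 0) * 1) + 0) + (c + 0))
(4) ((-1 + 0) * 1)  =[mul_one →]=  (-1 + 0)    ⊢ (((-1 + 0) + 0) + (c + 0))
(5) (-1 + 0)  =[add_zero →]=  -1    ⊢ ((-1 + 0) + (c + 0))
(6) (c + 0)  =[add_zero →]=  c    ⊢ ((-1 + 0) + c)
(7) (-1 + 0)  =[add_zero →]=  -1    ⊢ cost 5, within 5

(-1 + c)   [cost 5]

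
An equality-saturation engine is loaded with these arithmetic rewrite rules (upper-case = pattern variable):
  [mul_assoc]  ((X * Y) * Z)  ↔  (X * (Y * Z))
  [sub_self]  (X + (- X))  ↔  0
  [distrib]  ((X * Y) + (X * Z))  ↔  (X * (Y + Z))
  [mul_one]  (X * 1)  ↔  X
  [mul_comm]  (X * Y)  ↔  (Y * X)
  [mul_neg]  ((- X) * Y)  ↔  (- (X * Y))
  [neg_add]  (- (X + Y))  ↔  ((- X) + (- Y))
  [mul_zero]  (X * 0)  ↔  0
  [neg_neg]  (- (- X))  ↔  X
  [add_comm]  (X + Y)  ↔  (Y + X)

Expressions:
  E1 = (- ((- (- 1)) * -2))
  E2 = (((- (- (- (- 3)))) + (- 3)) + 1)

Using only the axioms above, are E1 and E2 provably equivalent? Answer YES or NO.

Every axiom is a valid identity, so a rewrite proof would force E1 and E2 to agree under every assignment.
At the empty assignment (no variables occur): E1 = 2 but E2 = 1; they differ, so no derivation exists.

NO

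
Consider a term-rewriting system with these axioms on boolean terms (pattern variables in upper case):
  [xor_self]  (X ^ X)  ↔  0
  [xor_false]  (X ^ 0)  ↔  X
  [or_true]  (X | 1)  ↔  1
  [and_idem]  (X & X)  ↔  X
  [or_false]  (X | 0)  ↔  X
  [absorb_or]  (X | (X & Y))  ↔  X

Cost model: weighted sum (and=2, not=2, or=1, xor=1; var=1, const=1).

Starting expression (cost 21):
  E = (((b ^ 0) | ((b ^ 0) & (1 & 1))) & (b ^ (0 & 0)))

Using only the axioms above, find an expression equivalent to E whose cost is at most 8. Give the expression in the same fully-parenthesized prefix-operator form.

1. [and_idem →] (1 & 1)  →  1;  E = (((b ^ 0) | ((b ^ 0) & 1)) & (b ^ (0 & 0)))
2. [absorb_or →] ((b ^ 0) | ((b ^ 0) & 1))  →  (b ^ 0);  E = ((b ^ 0) & (b ^ (0 & 0)))
3. [and_idem →] (0 & 0)  →  0;  cost 8 ≤ 8, done

((b ^ 0) & (b ^ 0))   [cost 8]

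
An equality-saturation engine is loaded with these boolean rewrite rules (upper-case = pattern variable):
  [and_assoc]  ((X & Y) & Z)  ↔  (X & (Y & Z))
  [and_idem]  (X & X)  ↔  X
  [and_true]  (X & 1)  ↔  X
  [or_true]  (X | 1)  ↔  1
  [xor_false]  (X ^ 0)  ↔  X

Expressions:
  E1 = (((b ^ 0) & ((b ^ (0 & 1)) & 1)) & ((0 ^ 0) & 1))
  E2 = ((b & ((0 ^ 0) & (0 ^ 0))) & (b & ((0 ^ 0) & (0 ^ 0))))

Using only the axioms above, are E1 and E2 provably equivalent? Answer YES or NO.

(1) ((b ^ (0 & 1)) & 1)  =[and_true →]=  (b ^ (0 & 1))    ⊢ (((b ^ 0) & (b ^ (0 & 1))) & ((0 ^ 0) & 1))
(2) (0 & 1)  =[and_true →]=  0    ⊢ (((b ^ 0) & (b ^ 0)) & ((0 ^ 0) & 1))
(3) ((b ^ 0) & (b ^ 0))  =[and_idem →]=  (b ^ 0)    ⊢ ((b ^ 0) & ((0 ^ 0) & 1))
(4) (0 ^ 0)  =[xor_false →]=  0    ⊢ ((b ^ 0) & (0 & 1))
(5) (0 & 1)  =[and_true →]=  0    ⊢ ((b ^ 0) & 0)
(6) (b ^ 0)  =[xor_false →]=  b    ⊢ (b & 0)
(7) 0  =[xor_false ←]=  (0 ^ 0)    ⊢ (b & (0 ^ 0))
(8) (0 ^ 0)  =[and_idem ←]=  ((0 ^ 0) & (0 ^ 0))    ⊢ (b & ((0 ^ 0) & (0 ^ 0)))
(9) (b & ((0 ^ 0) & (0 ^ 0)))  =[and_idem ←]=  ((b & ((0 ^ 0) & (0 ^ 0))) & (b & ((0 ^ 0) & (0 ^ 0))))    ⊢ E2

YES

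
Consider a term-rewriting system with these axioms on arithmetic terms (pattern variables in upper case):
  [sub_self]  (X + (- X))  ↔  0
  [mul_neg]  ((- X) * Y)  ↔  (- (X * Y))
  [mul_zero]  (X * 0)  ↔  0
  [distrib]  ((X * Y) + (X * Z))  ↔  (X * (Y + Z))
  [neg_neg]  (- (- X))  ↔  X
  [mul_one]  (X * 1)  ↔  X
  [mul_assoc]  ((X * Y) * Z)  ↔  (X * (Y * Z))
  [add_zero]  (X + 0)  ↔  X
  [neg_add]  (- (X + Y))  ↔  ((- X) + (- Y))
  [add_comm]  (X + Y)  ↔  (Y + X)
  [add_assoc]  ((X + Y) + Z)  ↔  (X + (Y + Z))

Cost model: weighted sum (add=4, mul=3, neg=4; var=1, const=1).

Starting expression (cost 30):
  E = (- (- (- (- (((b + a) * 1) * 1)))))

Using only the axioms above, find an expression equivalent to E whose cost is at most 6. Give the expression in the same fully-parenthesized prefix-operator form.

(b + a)   [cost 6]

step 1: neg_neg (→) rewrites (- (- (- (- (((b + a) * 1) * 1))))) into (- (- (((b + a) * 1) * 1)))
step 2: neg_neg (→) rewrites (- (- (((b + a) * 1) * 1))) into (((b + a) * 1) * 1)
step 3: mul_one (→) rewrites (((b + a) * 1) * 1) into ((b + a) * 1)
step 4: mul_one (→) rewrites ((b + a) * 1) into (b + a), reaching cost 6 (bound 6)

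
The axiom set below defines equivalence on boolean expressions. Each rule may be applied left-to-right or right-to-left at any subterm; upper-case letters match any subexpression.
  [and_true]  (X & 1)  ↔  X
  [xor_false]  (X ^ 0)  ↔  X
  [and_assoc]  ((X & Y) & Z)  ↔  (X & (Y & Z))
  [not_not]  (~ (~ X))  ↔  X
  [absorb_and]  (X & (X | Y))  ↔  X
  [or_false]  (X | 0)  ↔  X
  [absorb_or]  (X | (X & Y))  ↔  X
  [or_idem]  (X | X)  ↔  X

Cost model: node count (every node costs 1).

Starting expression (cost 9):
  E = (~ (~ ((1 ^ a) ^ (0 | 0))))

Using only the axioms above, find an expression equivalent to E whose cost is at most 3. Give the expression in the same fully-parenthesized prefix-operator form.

(1) (~ (~ ((1 ^ a) ^ (0 | 0))))  =[not_not →]=  ((1 ^ a) ^ (0 | 0))
(2) (0 | 0)  =[or_idem →]=  0    ⊢ ((1 ^ a) ^ 0)
(3) ((1 ^ a) ^ 0)  =[xor_false →]=  (1 ^ a)    ⊢ cost 3, within 3

(1 ^ a)   [cost 3]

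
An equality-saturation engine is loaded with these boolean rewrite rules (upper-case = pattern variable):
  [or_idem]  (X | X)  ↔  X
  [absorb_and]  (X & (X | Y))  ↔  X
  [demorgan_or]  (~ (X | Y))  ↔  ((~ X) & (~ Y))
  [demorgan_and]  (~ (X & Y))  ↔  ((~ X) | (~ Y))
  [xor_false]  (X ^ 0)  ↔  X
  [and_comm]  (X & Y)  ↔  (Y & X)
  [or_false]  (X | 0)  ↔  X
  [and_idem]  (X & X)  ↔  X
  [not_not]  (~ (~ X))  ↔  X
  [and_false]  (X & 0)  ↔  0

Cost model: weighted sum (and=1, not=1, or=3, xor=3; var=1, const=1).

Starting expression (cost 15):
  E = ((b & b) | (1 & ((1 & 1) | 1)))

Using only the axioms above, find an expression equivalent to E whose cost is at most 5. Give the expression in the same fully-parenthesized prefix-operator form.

1. [and_idem →] (1 & 1)  →  1;  E = ((b & b) | (1 & (1 | 1)))
2. [and_idem →] (b & b)  →  b;  E = (b | (1 & (1 | 1)))
3. [absorb_and →] (1 & (1 | 1))  →  1;  cost 5 ≤ 5, done

(b | 1)   [cost 5]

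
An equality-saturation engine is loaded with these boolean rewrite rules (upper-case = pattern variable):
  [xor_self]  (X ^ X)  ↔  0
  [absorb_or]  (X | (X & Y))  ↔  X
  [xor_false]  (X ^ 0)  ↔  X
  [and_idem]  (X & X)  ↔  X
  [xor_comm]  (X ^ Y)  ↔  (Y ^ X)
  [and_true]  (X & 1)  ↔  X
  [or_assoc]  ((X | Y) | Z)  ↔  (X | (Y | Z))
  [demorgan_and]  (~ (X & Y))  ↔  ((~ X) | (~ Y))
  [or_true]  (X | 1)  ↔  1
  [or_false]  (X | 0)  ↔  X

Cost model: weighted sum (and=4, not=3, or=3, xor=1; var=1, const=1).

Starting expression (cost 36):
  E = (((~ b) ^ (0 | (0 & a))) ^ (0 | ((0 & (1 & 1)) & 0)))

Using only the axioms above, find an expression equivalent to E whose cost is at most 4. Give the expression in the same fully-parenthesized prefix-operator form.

(~ b)   [cost 4]

step 1: and_idem (→) rewrites (1 & 1) into 1, now (((~ b) ^ (0 | (0 & a))) ^ (0 | ((0 & 1) & 0)))
step 2: absorb_or (→) rewrites (0 | (0 & a)) into 0, now (((~ b) ^ 0) ^ (0 | ((0 & 1) & 0)))
step 3: xor_false (→) rewrites ((~ b) ^ 0) into (~ b), now ((~ b) ^ (0 | ((0 & 1) & 0)))
step 4: and_true (→) rewrites (0 & 1) into 0, now ((~ b) ^ (0 | (0 & 0)))
step 5: absorb_or (→) rewrites (0 | (0 & 0)) into 0, now ((~ b) ^ 0)
step 6: xor_false (→) rewrites ((~ b) ^ 0) into (~ b), reaching cost 4 (bound 4)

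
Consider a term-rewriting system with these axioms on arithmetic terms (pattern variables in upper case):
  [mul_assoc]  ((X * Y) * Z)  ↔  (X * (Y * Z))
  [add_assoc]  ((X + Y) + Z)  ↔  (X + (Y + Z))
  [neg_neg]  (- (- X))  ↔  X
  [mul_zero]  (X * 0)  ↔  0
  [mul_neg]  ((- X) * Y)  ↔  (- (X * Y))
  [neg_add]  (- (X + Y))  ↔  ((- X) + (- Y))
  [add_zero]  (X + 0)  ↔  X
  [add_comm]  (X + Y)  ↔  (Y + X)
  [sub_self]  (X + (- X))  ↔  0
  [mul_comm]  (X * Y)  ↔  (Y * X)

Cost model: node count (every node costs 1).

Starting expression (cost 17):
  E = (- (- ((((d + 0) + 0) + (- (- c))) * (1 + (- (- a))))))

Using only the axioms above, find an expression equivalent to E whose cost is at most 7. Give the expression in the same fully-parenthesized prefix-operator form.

1. [neg_neg →] (- (- ((((d + 0) + 0) + (- (- c))) * (1 + (- (- a))))))  →  ((((d + 0) + 0) + (- (- c))) * (1 + (- (- a))))
2. [add_zero →] ((d + 0) + 0)  →  (d + 0);  E = (((d + 0) + (- (- c))) * (1 + (- (- a))))
3. [mul_comm →] (((d + 0) + (- (- c))) * (1 + (- (- a))))  →  ((1 + (- (- a))) * ((d + 0) + (- (- c))))
4. [neg_neg →] (- (- c))  →  c;  E = ((1 + (- (- a))) * ((d + 0) + c))
5. [neg_neg →] (- (- a))  →  a;  E = ((1 + a) * ((d + 0) + c))
6. [add_zero →] (d + 0)  →  d;  cost 7 ≤ 7, done

((1 + a) * (d + c))   [cost 7]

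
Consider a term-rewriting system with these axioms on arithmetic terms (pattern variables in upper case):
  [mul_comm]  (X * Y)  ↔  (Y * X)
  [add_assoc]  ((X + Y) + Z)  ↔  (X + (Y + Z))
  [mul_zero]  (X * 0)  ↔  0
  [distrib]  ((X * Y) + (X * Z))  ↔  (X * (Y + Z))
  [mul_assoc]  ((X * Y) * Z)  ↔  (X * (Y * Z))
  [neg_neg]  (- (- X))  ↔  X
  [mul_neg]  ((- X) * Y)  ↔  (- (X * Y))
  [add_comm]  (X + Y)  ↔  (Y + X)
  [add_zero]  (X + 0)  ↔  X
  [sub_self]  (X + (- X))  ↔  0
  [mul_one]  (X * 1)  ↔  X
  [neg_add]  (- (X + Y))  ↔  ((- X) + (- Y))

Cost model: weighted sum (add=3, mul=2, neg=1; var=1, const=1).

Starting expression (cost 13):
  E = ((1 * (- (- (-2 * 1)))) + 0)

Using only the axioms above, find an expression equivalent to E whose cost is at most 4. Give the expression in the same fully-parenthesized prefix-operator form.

(1) (- (- (-2 * 1)))  =[neg_neg →]=  (-2 * 1)    ⊢ ((1 * (-2 * 1)) + 0)
(2) ((1 * (-2 * 1)) + 0)  =[add_zero →]=  (1 * (-2 * 1))
(3) (-2 * 1)  =[mul_one →]=  -2    ⊢ cost 4, within 4

(1 * -2)   [cost 4]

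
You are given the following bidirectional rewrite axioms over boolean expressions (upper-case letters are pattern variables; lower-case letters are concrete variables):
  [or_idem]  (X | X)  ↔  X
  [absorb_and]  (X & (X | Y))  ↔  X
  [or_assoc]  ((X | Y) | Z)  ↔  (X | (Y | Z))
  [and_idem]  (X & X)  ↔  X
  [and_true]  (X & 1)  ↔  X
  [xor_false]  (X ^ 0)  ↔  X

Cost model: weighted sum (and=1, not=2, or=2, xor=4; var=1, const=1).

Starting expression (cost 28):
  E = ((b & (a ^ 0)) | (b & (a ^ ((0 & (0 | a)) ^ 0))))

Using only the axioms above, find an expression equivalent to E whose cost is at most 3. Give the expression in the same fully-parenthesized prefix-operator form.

(b & a)   [cost 3]

1. [xor_false →] ((0 & (0 | a)) ^ 0)  →  (0 & (0 | a));  E = ((b & (a ^ 0)) | (b & (a ^ (0 & (0 | a)))))
2. [absorb_and →] (0 & (0 | a))  →  0;  E = ((b & (a ^ 0)) | (b & (a ^ 0)))
3. [or_idem →] ((b & (a ^ 0)) | (b & (a ^ 0)))  →  (b & (a ^ 0))
4. [xor_false →] (a ^ 0)  →  a;  cost 3 ≤ 3, done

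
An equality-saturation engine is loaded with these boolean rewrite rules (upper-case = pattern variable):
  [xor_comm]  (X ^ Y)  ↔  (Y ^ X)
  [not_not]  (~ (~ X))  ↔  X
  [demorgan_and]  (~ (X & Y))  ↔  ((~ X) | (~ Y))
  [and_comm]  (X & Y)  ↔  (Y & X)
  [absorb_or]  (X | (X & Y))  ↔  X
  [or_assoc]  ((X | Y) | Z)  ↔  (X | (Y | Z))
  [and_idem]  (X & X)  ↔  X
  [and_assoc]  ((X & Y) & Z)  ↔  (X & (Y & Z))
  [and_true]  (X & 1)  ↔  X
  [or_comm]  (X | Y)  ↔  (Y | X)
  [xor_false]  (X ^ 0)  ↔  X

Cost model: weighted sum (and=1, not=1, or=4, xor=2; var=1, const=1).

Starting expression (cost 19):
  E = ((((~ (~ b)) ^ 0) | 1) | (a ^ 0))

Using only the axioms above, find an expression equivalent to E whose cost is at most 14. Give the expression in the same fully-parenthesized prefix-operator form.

1. [xor_false →] ((~ (~ b)) ^ 0)  →  (~ (~ b));  E = (((~ (~ b)) | 1) | (a ^ 0))
2. [not_not →] (~ (~ b))  →  b;  cost 14 ≤ 14, done

((b | 1) | (a ^ 0))   [cost 14]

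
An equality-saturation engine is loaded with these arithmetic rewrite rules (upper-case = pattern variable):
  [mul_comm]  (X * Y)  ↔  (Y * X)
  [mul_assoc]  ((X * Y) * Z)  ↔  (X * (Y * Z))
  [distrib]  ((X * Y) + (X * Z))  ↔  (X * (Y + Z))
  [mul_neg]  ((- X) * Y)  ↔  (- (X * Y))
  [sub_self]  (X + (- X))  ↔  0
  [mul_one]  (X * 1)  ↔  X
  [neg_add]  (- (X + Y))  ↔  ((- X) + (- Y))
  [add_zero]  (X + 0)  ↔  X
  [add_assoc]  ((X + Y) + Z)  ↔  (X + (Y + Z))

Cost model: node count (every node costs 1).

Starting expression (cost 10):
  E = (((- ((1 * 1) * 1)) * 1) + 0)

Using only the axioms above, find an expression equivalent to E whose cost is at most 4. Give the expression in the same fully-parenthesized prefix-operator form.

(- (1 * 1))   [cost 4]

1. [mul_one →] ((1 * 1) * 1)  →  (1 * 1);  E = (((- (1 * 1)) * 1) + 0)
2. [add_zero →] (((- (1 * 1)) * 1) + 0)  →  ((- (1 * 1)) * 1)
3. [mul_one →] ((- (1 * 1)) * 1)  →  (- (1 * 1));  cost 4 ≤ 4, done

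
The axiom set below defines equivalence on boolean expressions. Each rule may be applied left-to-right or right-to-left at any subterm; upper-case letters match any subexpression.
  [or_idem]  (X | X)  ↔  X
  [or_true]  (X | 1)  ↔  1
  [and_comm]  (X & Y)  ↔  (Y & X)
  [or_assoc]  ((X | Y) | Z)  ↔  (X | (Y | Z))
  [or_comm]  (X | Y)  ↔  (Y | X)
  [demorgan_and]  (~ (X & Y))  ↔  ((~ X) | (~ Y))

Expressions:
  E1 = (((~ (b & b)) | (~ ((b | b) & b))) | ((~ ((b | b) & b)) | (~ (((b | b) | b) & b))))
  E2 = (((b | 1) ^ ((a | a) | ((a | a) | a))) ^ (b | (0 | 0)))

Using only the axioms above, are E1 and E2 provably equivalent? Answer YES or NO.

NO

All listed rules preserve value, hence provable equivalence implies equal values everywhere; look for a separating assignment.
a=1, b=0 gives E1 ↦ 1, E2 ↦ 0; values differ ⇒ not provably equivalent.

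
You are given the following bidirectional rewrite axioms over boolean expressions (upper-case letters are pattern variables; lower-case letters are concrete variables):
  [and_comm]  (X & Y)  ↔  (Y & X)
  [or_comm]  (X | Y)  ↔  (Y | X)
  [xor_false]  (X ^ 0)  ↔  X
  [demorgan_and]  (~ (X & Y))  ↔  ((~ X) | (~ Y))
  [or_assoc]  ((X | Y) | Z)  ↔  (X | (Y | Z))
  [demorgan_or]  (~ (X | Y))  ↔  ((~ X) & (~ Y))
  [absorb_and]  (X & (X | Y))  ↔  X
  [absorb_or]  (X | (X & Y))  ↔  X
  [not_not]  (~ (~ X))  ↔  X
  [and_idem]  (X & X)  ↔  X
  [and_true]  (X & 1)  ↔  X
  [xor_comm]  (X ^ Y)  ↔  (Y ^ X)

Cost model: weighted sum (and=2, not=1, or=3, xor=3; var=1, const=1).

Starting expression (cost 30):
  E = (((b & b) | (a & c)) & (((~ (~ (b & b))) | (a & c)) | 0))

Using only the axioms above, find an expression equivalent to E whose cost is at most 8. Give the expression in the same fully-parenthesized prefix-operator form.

1. [not_not →] (~ (~ (b & b)))  →  (b & b);  E = (((b & b) | (a & c)) & (((b & b) | (a & c)) | 0))
2. [absorb_and →] (((b & b) | (a & c)) & (((b & b) | (a & c)) | 0))  →  ((b & b) | (a & c))
3. [and_idem →] (b & b)  →  b;  cost 8 ≤ 8, done

(b | (a & c))   [cost 8]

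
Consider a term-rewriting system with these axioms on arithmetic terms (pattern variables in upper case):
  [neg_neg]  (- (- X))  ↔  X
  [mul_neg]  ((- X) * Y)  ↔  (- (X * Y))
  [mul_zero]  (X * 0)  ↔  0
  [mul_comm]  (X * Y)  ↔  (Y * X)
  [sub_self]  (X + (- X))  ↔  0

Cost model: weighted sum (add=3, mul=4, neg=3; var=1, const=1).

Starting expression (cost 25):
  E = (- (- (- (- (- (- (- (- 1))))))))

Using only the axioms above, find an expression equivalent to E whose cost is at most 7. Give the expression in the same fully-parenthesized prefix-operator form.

(- (- 1))   [cost 7]

1. [neg_neg →] (- (- (- (- (- (- (- (- 1))))))))  →  (- (- (- (- (- (- 1))))))
2. [neg_neg →] (- (- 1))  →  1;  E = (- (- (- (- 1))))
3. [neg_neg →] (- (- 1))  →  1;  cost 7 ≤ 7, done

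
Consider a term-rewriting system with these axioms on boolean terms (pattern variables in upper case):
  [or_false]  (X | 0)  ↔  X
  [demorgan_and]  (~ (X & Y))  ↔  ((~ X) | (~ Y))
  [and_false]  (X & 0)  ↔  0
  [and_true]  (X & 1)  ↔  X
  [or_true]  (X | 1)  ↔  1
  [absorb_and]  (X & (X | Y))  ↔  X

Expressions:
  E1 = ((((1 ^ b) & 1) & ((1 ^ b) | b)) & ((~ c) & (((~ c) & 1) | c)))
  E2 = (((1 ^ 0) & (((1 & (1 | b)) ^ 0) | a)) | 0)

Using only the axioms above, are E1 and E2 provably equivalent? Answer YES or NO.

The axioms are sound identities: if E1 ↔* E2 then E1 and E2 evaluate identically under any assignment.
Under a=0, b=0, c=1: E1 evaluates to 0, E2 to 1. Distinct ⇒ no rewrite sequence connects them.

NO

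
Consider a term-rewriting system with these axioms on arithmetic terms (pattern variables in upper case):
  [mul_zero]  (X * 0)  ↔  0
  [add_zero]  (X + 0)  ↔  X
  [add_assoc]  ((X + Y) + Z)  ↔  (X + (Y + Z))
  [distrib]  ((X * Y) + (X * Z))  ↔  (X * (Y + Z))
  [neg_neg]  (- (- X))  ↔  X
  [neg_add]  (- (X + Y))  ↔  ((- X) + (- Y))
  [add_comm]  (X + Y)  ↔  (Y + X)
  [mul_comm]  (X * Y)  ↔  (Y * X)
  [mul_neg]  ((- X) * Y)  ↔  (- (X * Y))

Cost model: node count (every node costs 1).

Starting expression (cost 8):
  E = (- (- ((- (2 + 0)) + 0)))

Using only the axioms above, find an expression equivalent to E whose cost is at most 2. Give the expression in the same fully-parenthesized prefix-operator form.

(- 2)   [cost 2]

1. [neg_neg →] (- (- ((- (2 + 0)) + 0)))  →  ((- (2 + 0)) + 0)
2. [add_zero →] (2 + 0)  →  2;  E = ((- 2) + 0)
3. [add_zero →] ((- 2) + 0)  →  (- 2);  cost 2 ≤ 2, done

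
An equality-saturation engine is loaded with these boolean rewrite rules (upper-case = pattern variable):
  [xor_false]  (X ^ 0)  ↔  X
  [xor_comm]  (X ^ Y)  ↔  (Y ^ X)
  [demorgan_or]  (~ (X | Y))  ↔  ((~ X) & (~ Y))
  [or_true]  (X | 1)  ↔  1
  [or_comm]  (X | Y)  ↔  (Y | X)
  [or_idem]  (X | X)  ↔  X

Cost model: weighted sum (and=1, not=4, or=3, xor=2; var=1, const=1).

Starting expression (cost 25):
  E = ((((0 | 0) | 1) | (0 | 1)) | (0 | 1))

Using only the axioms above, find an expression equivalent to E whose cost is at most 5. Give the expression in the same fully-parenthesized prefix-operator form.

(1) (0 | 0)  =[or_idem →]=  0    ⊢ (((0 | 1) | (0 | 1)) | (0 | 1))
(2) ((0 | 1) | (0 | 1))  =[or_idem →]=  (0 | 1)    ⊢ ((0 | 1) | (0 | 1))
(3) ((0 | 1) | (0 | 1))  =[or_idem →]=  (0 | 1)    ⊢ cost 5, within 5

(0 | 1)   [cost 5]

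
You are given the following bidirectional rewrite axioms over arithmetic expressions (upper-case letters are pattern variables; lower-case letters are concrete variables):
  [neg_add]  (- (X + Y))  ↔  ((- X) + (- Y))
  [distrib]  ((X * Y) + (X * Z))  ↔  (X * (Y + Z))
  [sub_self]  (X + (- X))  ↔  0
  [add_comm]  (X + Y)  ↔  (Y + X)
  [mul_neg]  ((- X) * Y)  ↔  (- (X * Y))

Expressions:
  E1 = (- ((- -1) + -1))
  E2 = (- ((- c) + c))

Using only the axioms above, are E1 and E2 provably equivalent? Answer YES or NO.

1. [add_comm →] ((- -1) + -1)  →  (-1 + (- -1));  E1 = (- (-1 + (- -1)))
2. [sub_self →] (-1 + (- -1))  →  0;  E1 = (- 0)
3. [sub_self ←] 0  →  (c + (- c));  E1 = (- (c + (- c)))
4. [add_comm →] (c + (- c))  →  ((- c) + c);  this is E2

YES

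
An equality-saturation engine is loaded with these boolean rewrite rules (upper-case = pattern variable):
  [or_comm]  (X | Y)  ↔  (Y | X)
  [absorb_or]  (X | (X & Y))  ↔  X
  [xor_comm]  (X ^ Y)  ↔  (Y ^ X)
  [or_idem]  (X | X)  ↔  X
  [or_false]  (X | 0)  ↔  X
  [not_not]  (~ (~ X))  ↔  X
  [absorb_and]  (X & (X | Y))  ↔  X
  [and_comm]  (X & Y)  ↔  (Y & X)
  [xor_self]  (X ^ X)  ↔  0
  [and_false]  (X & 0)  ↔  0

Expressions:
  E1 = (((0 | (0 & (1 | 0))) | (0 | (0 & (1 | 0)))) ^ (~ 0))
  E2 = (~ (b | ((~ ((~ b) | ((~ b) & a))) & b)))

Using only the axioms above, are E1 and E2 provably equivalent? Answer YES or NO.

All listed rules preserve value, hence provable equivalence implies equal values everywhere; look for a separating assignment.
a=0, b=1 gives E1 ↦ 1, E2 ↦ 0; values differ ⇒ not provably equivalent.

NO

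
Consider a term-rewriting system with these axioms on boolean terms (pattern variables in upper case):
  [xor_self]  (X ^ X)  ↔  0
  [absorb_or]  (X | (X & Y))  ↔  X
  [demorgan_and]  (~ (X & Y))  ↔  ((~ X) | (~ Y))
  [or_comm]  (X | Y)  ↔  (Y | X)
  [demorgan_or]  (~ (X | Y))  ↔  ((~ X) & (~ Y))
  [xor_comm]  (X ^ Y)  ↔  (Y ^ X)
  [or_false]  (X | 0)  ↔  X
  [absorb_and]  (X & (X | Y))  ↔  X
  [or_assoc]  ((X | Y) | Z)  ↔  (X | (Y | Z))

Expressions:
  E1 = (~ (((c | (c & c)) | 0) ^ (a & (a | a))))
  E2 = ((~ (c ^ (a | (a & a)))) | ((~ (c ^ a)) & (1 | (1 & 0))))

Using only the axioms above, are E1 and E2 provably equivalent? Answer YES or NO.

1. [absorb_and →] (a & (a | a))  →  a;  E1 = (~ (((c | (c & c)) | 0) ^ a))
2. [absorb_or →] (c | (c & c))  →  c;  E1 = (~ ((c | 0) ^ a))
3. [or_false →] (c | 0)  →  c;  E1 = (~ (c ^ a))
4. [absorb_or ←] (~ (c ^ a))  →  ((~ (c ^ a)) | ((~ (c ^ a)) & 1))
5. [absorb_or ←] a  →  (a | (a & a));  E1 = ((~ (c ^ (a | (a & a)))) | ((~ (c ^ a)) & 1))
6. [absorb_or ←] 1  →  (1 | (1 & 0));  this is E2

YES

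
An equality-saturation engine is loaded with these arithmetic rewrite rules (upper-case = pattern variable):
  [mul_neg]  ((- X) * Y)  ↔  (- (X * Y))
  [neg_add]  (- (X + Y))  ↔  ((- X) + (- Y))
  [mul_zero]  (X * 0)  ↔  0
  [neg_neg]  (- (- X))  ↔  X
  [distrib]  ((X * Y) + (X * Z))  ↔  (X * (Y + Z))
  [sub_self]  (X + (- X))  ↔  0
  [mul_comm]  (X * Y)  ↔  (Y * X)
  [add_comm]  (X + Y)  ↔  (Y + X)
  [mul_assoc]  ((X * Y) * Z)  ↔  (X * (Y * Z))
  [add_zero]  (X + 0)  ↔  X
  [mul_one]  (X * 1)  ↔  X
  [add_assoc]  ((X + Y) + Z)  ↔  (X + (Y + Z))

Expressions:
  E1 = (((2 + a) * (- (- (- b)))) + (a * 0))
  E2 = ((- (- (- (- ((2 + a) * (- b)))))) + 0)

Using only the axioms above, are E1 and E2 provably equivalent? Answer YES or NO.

step 1: mul_zero (→) rewrites (a * 0) into 0, now (((2 + a) * (- (- (- b)))) + 0)
step 2: neg_neg (→) rewrites (- (- (- b))) into (- b), now (((2 + a) * (- b)) + 0)
step 3: add_zero (→) rewrites (((2 + a) * (- b)) + 0) into ((2 + a) * (- b))
step 4: neg_neg (←) rewrites ((2 + a) * (- b)) into (- (- ((2 + a) * (- b))))
step 5: neg_neg (←) rewrites (- (- ((2 + a) * (- b)))) into (- (- (- (- ((2 + a) * (- b))))))
step 6: add_zero (←) rewrites (- (- (- (- ((2 + a) * (- b)))))) into ((- (- (- (- ((2 + a) * (- b)))))) + 0), which is E2

YES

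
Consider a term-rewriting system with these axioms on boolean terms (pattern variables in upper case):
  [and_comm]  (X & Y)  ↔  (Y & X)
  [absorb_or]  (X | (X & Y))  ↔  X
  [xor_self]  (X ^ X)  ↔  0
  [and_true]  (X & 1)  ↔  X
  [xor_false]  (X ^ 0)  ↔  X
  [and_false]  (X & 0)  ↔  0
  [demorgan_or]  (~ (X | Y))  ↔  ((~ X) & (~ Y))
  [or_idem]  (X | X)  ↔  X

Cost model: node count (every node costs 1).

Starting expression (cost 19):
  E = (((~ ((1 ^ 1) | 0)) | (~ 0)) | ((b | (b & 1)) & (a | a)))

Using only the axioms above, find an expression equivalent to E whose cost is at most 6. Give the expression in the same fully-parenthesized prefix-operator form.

((~ 0) | (b & a))   [cost 6]

1. [xor_self →] (1 ^ 1)  →  0;  E = (((~ (0 | 0)) | (~ 0)) | ((b | (b & 1)) & (a | a)))
2. [or_idem →] (0 | 0)  →  0;  E = (((~ 0) | (~ 0)) | ((b | (b & 1)) & (a | a)))
3. [absorb_or →] (b | (b & 1))  →  b;  E = (((~ 0) | (~ 0)) | (b & (a | a)))
4. [or_idem →] (a | a)  →  a;  E = (((~ 0) | (~ 0)) | (b & a))
5. [or_idem →] ((~ 0) | (~ 0))  →  (~ 0);  cost 6 ≤ 6, done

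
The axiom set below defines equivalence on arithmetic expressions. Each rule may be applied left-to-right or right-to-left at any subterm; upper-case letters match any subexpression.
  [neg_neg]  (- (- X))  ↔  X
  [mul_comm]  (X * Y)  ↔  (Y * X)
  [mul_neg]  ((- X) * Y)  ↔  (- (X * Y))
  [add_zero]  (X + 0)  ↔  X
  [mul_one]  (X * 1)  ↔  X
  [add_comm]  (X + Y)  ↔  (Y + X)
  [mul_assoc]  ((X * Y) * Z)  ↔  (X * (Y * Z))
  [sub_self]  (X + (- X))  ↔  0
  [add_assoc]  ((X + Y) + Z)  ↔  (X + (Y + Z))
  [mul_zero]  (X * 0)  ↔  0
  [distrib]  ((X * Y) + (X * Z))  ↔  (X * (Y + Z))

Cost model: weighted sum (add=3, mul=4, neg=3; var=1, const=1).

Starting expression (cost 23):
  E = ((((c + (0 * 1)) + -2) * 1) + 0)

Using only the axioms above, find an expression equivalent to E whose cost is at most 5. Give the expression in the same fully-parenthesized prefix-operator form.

step 1: add_zero (→) rewrites ((((c + (0 * 1)) + -2) * 1) + 0) into (((c + (0 * 1)) + -2) * 1)
step 2: mul_one (→) rewrites (0 * 1) into 0, now (((c + 0) + -2) * 1)
step 3: add_zero (→) rewrites (c + 0) into c, now ((c + -2) * 1)
step 4: mul_one (→) rewrites ((c + -2) * 1) into (c + -2), reaching cost 5 (bound 5)

(c + -2)   [cost 5]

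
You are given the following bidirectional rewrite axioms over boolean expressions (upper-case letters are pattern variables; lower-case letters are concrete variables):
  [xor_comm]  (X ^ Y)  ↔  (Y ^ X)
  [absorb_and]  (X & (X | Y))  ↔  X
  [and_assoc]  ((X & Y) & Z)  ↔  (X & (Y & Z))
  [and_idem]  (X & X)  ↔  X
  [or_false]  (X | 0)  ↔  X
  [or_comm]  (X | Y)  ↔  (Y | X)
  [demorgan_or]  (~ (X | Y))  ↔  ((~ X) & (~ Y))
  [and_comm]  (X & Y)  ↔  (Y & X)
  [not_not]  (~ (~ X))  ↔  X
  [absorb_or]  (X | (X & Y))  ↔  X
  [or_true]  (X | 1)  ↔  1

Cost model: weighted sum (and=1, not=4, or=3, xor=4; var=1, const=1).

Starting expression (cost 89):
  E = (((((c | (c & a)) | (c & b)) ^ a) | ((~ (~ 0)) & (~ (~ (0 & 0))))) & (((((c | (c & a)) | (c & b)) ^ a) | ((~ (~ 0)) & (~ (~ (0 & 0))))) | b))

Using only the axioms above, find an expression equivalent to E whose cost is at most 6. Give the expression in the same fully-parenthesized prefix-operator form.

(c ^ a)   [cost 6]

1. [absorb_and →] (((((c | (c & a)) | (c & b)) ^ a) | ((~ (~ 0)) & (~ (~ (0 & 0))))) & (((((c | (c & a)) | (c & b)) ^ a) | ((~ (~ 0)) & (~ (~ (0 & 0))))) | b))  →  ((((c | (c & a)) | (c & b)) ^ a) | ((~ (~ 0)) & (~ (~ (0 & 0)))))
2. [and_idem →] (0 & 0)  →  0;  E = ((((c | (c & a)) | (c & b)) ^ a) | ((~ (~ 0)) & (~ (~ 0))))
3. [absorb_or →] (c | (c & a))  →  c;  E = (((c | (c & b)) ^ a) | ((~ (~ 0)) & (~ (~ 0))))
4. [absorb_or →] (c | (c & b))  →  c;  E = ((c ^ a) | ((~ (~ 0)) & (~ (~ 0))))
5. [and_idem →] ((~ (~ 0)) & (~ (~ 0)))  →  (~ (~ 0));  E = ((c ^ a) | (~ (~ 0)))
6. [not_not →] (~ (~ 0))  →  0;  E = ((c ^ a) | 0)
7. [or_false →] ((c ^ a) | 0)  →  (c ^ a);  cost 6 ≤ 6, done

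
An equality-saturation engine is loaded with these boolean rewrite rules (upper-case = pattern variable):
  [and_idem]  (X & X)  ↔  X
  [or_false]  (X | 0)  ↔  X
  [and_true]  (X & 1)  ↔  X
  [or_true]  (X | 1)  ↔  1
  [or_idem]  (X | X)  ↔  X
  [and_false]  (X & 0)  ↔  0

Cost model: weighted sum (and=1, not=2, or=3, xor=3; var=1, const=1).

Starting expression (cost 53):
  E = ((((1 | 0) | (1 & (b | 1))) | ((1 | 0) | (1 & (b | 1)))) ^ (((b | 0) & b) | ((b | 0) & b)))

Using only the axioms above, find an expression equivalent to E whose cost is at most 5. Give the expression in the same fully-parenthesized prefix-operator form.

1. [or_idem →] (((1 | 0) | (1 & (b | 1))) | ((1 | 0) | (1 & (b | 1))))  →  ((1 | 0) | (1 & (b | 1)));  E = (((1 | 0) | (1 & (b | 1))) ^ (((b | 0) & b) | ((b | 0) & b)))
2. [or_idem →] (((b | 0) & b) | ((b | 0) & b))  →  ((b | 0) & b);  E = (((1 | 0) | (1 & (b | 1))) ^ ((b | 0) & b))
3. [or_false →] (b | 0)  →  b;  E = (((1 | 0) | (1 & (b | 1))) ^ (b & b))
4. [or_true →] (b | 1)  →  1;  E = (((1 | 0) | (1 & 1)) ^ (b & b))
5. [or_false →] (1 | 0)  →  1;  E = ((1 | (1 & 1)) ^ (b & b))
6. [and_idem →] (b & b)  →  b;  E = ((1 | (1 & 1)) ^ b)
7. [and_true →] (1 & 1)  →  1;  E = ((1 | 1) ^ b)
8. [or_idem →] (1 | 1)  →  1;  cost 5 ≤ 5, done

(1 ^ b)   [cost 5]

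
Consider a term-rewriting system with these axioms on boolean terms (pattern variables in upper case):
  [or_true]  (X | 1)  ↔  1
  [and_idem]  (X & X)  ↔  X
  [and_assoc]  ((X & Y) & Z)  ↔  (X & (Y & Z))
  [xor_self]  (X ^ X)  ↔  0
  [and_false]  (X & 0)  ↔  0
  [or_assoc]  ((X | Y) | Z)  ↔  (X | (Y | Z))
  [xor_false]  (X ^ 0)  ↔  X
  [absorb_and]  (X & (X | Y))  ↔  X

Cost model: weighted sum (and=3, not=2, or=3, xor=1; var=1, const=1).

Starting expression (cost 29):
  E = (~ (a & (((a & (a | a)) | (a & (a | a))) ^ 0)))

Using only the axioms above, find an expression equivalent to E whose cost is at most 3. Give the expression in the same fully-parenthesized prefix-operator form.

(~ a)   [cost 3]

step 1: xor_false (→) rewrites (((a & (a | a)) | (a & (a | a))) ^ 0) into ((a & (a | a)) | (a & (a | a))), now (~ (a & ((a & (a | a)) | (a & (a | a)))))
step 2: absorb_and (→) rewrites (a & (a | a)) into a, now (~ (a & (a | (a & (a | a)))))
step 3: absorb_and (→) rewrites (a & (a | a)) into a, now (~ (a & (a | a)))
step 4: absorb_and (→) rewrites (a & (a | a)) into a, reaching cost 3 (bound 3)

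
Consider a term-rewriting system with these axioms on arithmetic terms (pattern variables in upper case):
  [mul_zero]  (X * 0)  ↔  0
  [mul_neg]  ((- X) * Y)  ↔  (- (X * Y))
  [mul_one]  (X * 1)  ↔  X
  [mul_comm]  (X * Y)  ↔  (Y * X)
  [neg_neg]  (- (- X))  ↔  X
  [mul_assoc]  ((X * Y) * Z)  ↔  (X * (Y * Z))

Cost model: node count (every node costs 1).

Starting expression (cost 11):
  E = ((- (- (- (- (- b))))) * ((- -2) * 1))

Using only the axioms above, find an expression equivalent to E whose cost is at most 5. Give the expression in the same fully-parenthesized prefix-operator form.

step 1: neg_neg (→) rewrites (- (- (- (- b)))) into (- (- b)), now ((- (- (- b))) * ((- -2) * 1))
step 2: neg_neg (→) rewrites (- (- (- b))) into (- b), now ((- b) * ((- -2) * 1))
step 3: mul_one (→) rewrites ((- -2) * 1) into (- -2), reaching cost 5 (bound 5)

((- b) * (- -2))   [cost 5]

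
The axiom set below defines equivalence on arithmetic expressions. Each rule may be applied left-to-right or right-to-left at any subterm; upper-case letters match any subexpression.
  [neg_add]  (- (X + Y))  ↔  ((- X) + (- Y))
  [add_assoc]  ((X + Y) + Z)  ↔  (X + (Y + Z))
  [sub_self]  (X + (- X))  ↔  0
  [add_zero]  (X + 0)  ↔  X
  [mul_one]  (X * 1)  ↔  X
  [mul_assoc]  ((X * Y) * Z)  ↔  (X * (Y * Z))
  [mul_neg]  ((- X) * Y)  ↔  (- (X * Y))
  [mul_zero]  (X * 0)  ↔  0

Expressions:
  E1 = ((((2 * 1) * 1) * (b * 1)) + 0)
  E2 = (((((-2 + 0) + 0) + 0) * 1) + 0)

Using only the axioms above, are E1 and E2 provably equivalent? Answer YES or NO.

NO

The axioms are sound identities: if E1 ↔* E2 then E1 and E2 evaluate identically under any assignment.
Under b=0: E1 evaluates to 0, E2 to -2. Distinct ⇒ no rewrite sequence connects them.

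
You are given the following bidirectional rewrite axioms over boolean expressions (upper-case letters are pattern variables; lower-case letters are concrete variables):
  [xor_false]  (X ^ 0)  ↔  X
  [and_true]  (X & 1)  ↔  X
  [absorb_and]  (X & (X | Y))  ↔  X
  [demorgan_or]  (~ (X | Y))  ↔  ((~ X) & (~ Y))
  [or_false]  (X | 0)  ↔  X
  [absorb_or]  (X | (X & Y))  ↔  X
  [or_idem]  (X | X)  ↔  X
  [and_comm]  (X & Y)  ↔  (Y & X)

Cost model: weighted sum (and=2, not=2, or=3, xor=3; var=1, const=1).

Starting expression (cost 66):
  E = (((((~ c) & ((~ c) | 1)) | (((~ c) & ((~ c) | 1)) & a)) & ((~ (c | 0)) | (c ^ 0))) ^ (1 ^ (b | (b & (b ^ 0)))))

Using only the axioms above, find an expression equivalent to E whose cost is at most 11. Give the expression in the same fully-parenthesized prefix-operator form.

((~ c) ^ (1 ^ b))   [cost 11]

step 1: absorb_or (→) rewrites (((~ c) & ((~ c) | 1)) | (((~ c) & ((~ c) | 1)) & a)) into ((~ c) & ((~ c) | 1)), now ((((~ c) & ((~ c) | 1)) & ((~ (c | 0)) | (c ^ 0))) ^ (1 ^ (b | (b & (b ^ 0)))))
step 2: xor_false (→) rewrites (b ^ 0) into b, now ((((~ c) & ((~ c) | 1)) & ((~ (c | 0)) | (c ^ 0))) ^ (1 ^ (b | (b & b))))
step 3: xor_false (→) rewrites (c ^ 0) into c, now ((((~ c) & ((~ c) | 1)) & ((~ (c | 0)) | c)) ^ (1 ^ (b | (b & b))))
step 4: or_false (→) rewrites (c | 0) into c, now ((((~ c) & ((~ c) | 1)) & ((~ c) | c)) ^ (1 ^ (b | (b & b))))
step 5: absorb_or (→) rewrites (b | (b & b)) into b, now ((((~ c) & ((~ c) | 1)) & ((~ c) | c)) ^ (1 ^ b))
step 6: absorb_and (→) rewrites ((~ c) & ((~ c) | 1)) into (~ c), now (((~ c) & ((~ c) | c)) ^ (1 ^ b))
step 7: absorb_and (→) rewrites ((~ c) & ((~ c) | c)) into (~ c), reaching cost 11 (bound 11)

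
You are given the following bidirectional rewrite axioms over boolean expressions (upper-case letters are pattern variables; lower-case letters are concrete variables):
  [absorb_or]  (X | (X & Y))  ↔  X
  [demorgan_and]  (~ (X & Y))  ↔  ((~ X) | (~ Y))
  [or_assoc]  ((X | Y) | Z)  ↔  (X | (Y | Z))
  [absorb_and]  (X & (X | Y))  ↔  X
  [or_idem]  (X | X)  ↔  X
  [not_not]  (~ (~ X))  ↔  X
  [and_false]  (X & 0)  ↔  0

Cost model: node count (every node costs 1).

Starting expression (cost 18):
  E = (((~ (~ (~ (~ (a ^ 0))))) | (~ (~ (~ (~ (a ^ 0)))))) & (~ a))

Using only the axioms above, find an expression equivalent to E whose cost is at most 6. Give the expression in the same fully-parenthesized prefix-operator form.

step 1: or_idem (→) rewrites ((~ (~ (~ (~ (a ^ 0))))) | (~ (~ (~ (~ (a ^ 0)))))) into (~ (~ (~ (~ (a ^ 0))))), now ((~ (~ (~ (~ (a ^ 0))))) & (~ a))
step 2: not_not (→) rewrites (~ (~ (a ^ 0))) into (a ^ 0), now ((~ (~ (a ^ 0))) & (~ a))
step 3: not_not (→) rewrites (~ (~ (a ^ 0))) into (a ^ 0), reaching cost 6 (bound 6)

((a ^ 0) & (~ a))   [cost 6]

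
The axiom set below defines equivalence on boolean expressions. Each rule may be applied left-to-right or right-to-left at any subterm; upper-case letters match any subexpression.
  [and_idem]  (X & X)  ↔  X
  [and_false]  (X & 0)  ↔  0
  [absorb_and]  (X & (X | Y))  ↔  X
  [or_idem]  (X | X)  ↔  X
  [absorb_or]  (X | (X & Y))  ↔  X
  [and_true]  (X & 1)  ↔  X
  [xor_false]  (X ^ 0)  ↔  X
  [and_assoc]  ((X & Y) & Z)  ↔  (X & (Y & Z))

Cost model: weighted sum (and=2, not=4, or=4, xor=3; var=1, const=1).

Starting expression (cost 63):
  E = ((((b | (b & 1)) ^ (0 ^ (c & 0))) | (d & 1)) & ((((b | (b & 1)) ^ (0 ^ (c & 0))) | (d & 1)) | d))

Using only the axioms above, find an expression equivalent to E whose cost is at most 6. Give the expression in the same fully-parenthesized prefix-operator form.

(b | d)   [cost 6]

(1) ((((b | (b & 1)) ^ (0 ^ (c & 0))) | (d & 1)) & ((((b | (b & 1)) ^ (0 ^ (c & 0))) | (d & 1)) | d))  =[absorb_and →]=  (((b | (b & 1)) ^ (0 ^ (c & 0))) | (d & 1))
(2) (c & 0)  =[and_false →]=  0    ⊢ (((b | (b & 1)) ^ (0 ^ 0)) | (d & 1))
(3) (b & 1)  =[and_true →]=  b    ⊢ (((b | b) ^ (0 ^ 0)) | (d & 1))
(4) (0 ^ 0)  =[xor_false →]=  0    ⊢ (((b | b) ^ 0) | (d & 1))
(5) (d & 1)  =[and_true →]=  d    ⊢ (((b | b) ^ 0) | d)
(6) (b | b)  =[or_idem →]=  b    ⊢ ((b ^ 0) | d)
(7) (b ^ 0)  =[xor_false →]=  b    ⊢ cost 6, within 6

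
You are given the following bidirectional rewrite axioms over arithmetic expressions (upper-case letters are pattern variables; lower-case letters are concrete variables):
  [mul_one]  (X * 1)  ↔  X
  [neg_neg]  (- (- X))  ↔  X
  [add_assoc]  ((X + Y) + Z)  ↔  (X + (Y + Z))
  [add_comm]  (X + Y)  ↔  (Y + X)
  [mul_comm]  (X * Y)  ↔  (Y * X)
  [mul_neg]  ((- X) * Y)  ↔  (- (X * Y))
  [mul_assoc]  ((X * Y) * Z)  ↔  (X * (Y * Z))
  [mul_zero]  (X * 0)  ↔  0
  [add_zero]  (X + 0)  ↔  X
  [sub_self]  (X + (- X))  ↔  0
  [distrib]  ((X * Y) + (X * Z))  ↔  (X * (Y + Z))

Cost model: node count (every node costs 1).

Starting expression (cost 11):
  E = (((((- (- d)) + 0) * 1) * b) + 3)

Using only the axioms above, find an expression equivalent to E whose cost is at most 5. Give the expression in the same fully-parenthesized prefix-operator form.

((d * b) + 3)   [cost 5]

(1) ((- (- d)) + 0)  =[add_zero →]=  (- (- d))    ⊢ ((((- (- d)) * 1) * b) + 3)
(2) (- (- d))  =[neg_neg →]=  d    ⊢ (((d * 1) * b) + 3)
(3) (d * 1)  =[mul_one →]=  d    ⊢ cost 5, within 5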